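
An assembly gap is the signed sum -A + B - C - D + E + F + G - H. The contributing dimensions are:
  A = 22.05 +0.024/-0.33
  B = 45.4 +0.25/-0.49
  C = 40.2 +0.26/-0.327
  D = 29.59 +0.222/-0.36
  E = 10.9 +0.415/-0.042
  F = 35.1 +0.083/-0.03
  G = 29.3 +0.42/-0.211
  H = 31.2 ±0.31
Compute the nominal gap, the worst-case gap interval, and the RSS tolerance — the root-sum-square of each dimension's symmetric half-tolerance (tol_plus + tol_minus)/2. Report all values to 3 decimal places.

Stack each dimension's contribution:
  -A: nom -22.050 → Σnom=-22.050; wc +0.330/-0.024 → slack +0.330/-0.024; half-tol=0.177, Σhalf²=0.031329
  +B: nom +45.400 → Σnom=23.350; wc +0.250/-0.490 → slack +0.580/-0.514; half-tol=0.370, Σhalf²=0.168229
  -C: nom -40.200 → Σnom=-16.850; wc +0.327/-0.260 → slack +0.907/-0.774; half-tol=0.293, Σhalf²=0.254371
  -D: nom -29.590 → Σnom=-46.440; wc +0.360/-0.222 → slack +1.267/-0.996; half-tol=0.291, Σhalf²=0.339052
  +E: nom +10.900 → Σnom=-35.540; wc +0.415/-0.042 → slack +1.682/-1.038; half-tol=0.228, Σhalf²=0.391265
  +F: nom +35.100 → Σnom=-0.440; wc +0.083/-0.030 → slack +1.765/-1.068; half-tol=0.057, Σhalf²=0.394457
  +G: nom +29.300 → Σnom=28.860; wc +0.420/-0.211 → slack +2.185/-1.279; half-tol=0.316, Σhalf²=0.493997
  -H: nom -31.200 → Σnom=-2.340; wc +0.310/-0.310 → slack +2.495/-1.589; half-tol=0.310, Σhalf²=0.590097
Nominal = -2.340. Worst-case = [-2.340 - 1.589, -2.340 + 2.495] = [-3.929, 0.155]. RSS = √0.590097 = 0.768.

nominal=-2.340 wc=[-3.929,0.155] rss=0.768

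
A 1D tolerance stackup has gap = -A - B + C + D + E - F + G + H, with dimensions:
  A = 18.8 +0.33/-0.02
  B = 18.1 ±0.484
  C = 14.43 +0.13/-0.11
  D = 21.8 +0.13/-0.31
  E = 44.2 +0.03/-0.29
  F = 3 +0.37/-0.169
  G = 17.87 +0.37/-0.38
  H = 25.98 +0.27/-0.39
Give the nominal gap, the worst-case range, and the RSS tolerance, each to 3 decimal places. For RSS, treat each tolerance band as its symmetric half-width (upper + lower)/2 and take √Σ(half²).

nominal=84.380 wc=[81.716,85.983] rss=0.822

Stack each dimension's contribution:
  -A: nom -18.800 → Σnom=-18.800; wc +0.020/-0.330 → slack +0.020/-0.330; half-tol=0.175, Σhalf²=0.030625
  -B: nom -18.100 → Σnom=-36.900; wc +0.484/-0.484 → slack +0.504/-0.814; half-tol=0.484, Σhalf²=0.264881
  +C: nom +14.430 → Σnom=-22.470; wc +0.130/-0.110 → slack +0.634/-0.924; half-tol=0.120, Σhalf²=0.279281
  +D: nom +21.800 → Σnom=-0.670; wc +0.130/-0.310 → slack +0.764/-1.234; half-tol=0.220, Σhalf²=0.327681
  +E: nom +44.200 → Σnom=43.530; wc +0.030/-0.290 → slack +0.794/-1.524; half-tol=0.160, Σhalf²=0.353281
  -F: nom -3.000 → Σnom=40.530; wc +0.169/-0.370 → slack +0.963/-1.894; half-tol=0.270, Σhalf²=0.425911
  +G: nom +17.870 → Σnom=58.400; wc +0.370/-0.380 → slack +1.333/-2.274; half-tol=0.375, Σhalf²=0.566536
  +H: nom +25.980 → Σnom=84.380; wc +0.270/-0.390 → slack +1.603/-2.664; half-tol=0.330, Σhalf²=0.675436
Nominal = 84.380. Worst-case = [84.380 - 2.664, 84.380 + 1.603] = [81.716, 85.983]. RSS = √0.675436 = 0.822.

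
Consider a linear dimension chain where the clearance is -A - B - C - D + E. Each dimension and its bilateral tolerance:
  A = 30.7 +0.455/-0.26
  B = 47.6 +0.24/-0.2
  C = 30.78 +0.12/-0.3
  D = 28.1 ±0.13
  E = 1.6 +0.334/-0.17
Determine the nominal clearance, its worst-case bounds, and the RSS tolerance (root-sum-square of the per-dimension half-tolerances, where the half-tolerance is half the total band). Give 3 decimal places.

nominal=-135.580 wc=[-136.695,-134.356] rss=0.548

Stack each dimension's contribution:
  -A: nom -30.700 → Σnom=-30.700; wc +0.260/-0.455 → slack +0.260/-0.455; half-tol=0.358, Σhalf²=0.127806
  -B: nom -47.600 → Σnom=-78.300; wc +0.200/-0.240 → slack +0.460/-0.695; half-tol=0.220, Σhalf²=0.176206
  -C: nom -30.780 → Σnom=-109.080; wc +0.300/-0.120 → slack +0.760/-0.815; half-tol=0.210, Σhalf²=0.220306
  -D: nom -28.100 → Σnom=-137.180; wc +0.130/-0.130 → slack +0.890/-0.945; half-tol=0.130, Σhalf²=0.237206
  +E: nom +1.600 → Σnom=-135.580; wc +0.334/-0.170 → slack +1.224/-1.115; half-tol=0.252, Σhalf²=0.300710
Nominal = -135.580. Worst-case = [-135.580 - 1.115, -135.580 + 1.224] = [-136.695, -134.356]. RSS = √0.300710 = 0.548.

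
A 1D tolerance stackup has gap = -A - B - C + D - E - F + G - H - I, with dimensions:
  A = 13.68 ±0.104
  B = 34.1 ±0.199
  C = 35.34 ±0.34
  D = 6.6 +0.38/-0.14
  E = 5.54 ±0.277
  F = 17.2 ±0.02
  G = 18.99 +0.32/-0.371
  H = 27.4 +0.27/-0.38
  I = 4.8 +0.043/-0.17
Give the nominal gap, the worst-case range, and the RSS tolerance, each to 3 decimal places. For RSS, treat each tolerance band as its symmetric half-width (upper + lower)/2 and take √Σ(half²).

nominal=-112.470 wc=[-114.234,-110.280] rss=0.740

Stack each dimension's contribution:
  -A: nom -13.680 → Σnom=-13.680; wc +0.104/-0.104 → slack +0.104/-0.104; half-tol=0.104, Σhalf²=0.010816
  -B: nom -34.100 → Σnom=-47.780; wc +0.199/-0.199 → slack +0.303/-0.303; half-tol=0.199, Σhalf²=0.050417
  -C: nom -35.340 → Σnom=-83.120; wc +0.340/-0.340 → slack +0.643/-0.643; half-tol=0.340, Σhalf²=0.166017
  +D: nom +6.600 → Σnom=-76.520; wc +0.380/-0.140 → slack +1.023/-0.783; half-tol=0.260, Σhalf²=0.233617
  -E: nom -5.540 → Σnom=-82.060; wc +0.277/-0.277 → slack +1.300/-1.060; half-tol=0.277, Σhalf²=0.310346
  -F: nom -17.200 → Σnom=-99.260; wc +0.020/-0.020 → slack +1.320/-1.080; half-tol=0.020, Σhalf²=0.310746
  +G: nom +18.990 → Σnom=-80.270; wc +0.320/-0.371 → slack +1.640/-1.451; half-tol=0.346, Σhalf²=0.430116
  -H: nom -27.400 → Σnom=-107.670; wc +0.380/-0.270 → slack +2.020/-1.721; half-tol=0.325, Σhalf²=0.535741
  -I: nom -4.800 → Σnom=-112.470; wc +0.170/-0.043 → slack +2.190/-1.764; half-tol=0.107, Σhalf²=0.547084
Nominal = -112.470. Worst-case = [-112.470 - 1.764, -112.470 + 2.190] = [-114.234, -110.280]. RSS = √0.547084 = 0.740.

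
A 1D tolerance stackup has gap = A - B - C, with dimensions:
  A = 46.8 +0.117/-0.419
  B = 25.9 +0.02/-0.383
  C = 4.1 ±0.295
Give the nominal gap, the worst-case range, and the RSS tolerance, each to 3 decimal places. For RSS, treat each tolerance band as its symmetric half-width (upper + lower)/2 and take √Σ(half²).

Stack each dimension's contribution:
  +A: nom +46.800 → Σnom=46.800; wc +0.117/-0.419 → slack +0.117/-0.419; half-tol=0.268, Σhalf²=0.071824
  -B: nom -25.900 → Σnom=20.900; wc +0.383/-0.020 → slack +0.500/-0.439; half-tol=0.202, Σhalf²=0.112426
  -C: nom -4.100 → Σnom=16.800; wc +0.295/-0.295 → slack +0.795/-0.734; half-tol=0.295, Σhalf²=0.199451
Nominal = 16.800. Worst-case = [16.800 - 0.734, 16.800 + 0.795] = [16.066, 17.595]. RSS = √0.199451 = 0.447.

nominal=16.800 wc=[16.066,17.595] rss=0.447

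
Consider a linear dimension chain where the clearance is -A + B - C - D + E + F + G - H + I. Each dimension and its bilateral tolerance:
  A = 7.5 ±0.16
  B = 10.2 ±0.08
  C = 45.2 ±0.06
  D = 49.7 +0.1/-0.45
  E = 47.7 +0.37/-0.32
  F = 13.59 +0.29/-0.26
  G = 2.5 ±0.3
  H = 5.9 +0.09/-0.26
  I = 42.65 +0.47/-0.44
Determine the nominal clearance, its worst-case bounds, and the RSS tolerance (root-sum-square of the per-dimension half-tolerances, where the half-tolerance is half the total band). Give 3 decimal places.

nominal=8.340 wc=[6.530,10.780] rss=0.796

Stack each dimension's contribution:
  -A: nom -7.500 → Σnom=-7.500; wc +0.160/-0.160 → slack +0.160/-0.160; half-tol=0.160, Σhalf²=0.025600
  +B: nom +10.200 → Σnom=2.700; wc +0.080/-0.080 → slack +0.240/-0.240; half-tol=0.080, Σhalf²=0.032000
  -C: nom -45.200 → Σnom=-42.500; wc +0.060/-0.060 → slack +0.300/-0.300; half-tol=0.060, Σhalf²=0.035600
  -D: nom -49.700 → Σnom=-92.200; wc +0.450/-0.100 → slack +0.750/-0.400; half-tol=0.275, Σhalf²=0.111225
  +E: nom +47.700 → Σnom=-44.500; wc +0.370/-0.320 → slack +1.120/-0.720; half-tol=0.345, Σhalf²=0.230250
  +F: nom +13.590 → Σnom=-30.910; wc +0.290/-0.260 → slack +1.410/-0.980; half-tol=0.275, Σhalf²=0.305875
  +G: nom +2.500 → Σnom=-28.410; wc +0.300/-0.300 → slack +1.710/-1.280; half-tol=0.300, Σhalf²=0.395875
  -H: nom -5.900 → Σnom=-34.310; wc +0.260/-0.090 → slack +1.970/-1.370; half-tol=0.175, Σhalf²=0.426500
  +I: nom +42.650 → Σnom=8.340; wc +0.470/-0.440 → slack +2.440/-1.810; half-tol=0.455, Σhalf²=0.633525
Nominal = 8.340. Worst-case = [8.340 - 1.810, 8.340 + 2.440] = [6.530, 10.780]. RSS = √0.633525 = 0.796.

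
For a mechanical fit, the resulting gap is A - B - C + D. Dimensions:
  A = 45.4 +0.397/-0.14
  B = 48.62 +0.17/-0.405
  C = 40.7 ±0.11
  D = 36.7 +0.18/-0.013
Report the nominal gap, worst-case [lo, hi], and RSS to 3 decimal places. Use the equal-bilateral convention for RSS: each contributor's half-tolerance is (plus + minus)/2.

nominal=-7.220 wc=[-7.653,-6.128] rss=0.420

Stack each dimension's contribution:
  +A: nom +45.400 → Σnom=45.400; wc +0.397/-0.140 → slack +0.397/-0.140; half-tol=0.269, Σhalf²=0.072092
  -B: nom -48.620 → Σnom=-3.220; wc +0.405/-0.170 → slack +0.802/-0.310; half-tol=0.288, Σhalf²=0.154749
  -C: nom -40.700 → Σnom=-43.920; wc +0.110/-0.110 → slack +0.912/-0.420; half-tol=0.110, Σhalf²=0.166849
  +D: nom +36.700 → Σnom=-7.220; wc +0.180/-0.013 → slack +1.092/-0.433; half-tol=0.097, Σhalf²=0.176161
Nominal = -7.220. Worst-case = [-7.220 - 0.433, -7.220 + 1.092] = [-7.653, -6.128]. RSS = √0.176161 = 0.420.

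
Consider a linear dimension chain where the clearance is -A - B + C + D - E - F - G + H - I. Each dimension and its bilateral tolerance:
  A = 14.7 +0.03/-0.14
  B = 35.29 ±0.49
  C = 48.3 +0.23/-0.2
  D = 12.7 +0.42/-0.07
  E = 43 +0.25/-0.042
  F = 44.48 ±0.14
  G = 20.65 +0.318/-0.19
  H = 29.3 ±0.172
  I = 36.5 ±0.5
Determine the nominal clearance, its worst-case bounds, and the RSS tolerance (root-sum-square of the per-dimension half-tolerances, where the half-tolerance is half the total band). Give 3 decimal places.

nominal=-104.320 wc=[-106.490,-101.996] rss=0.859

Stack each dimension's contribution:
  -A: nom -14.700 → Σnom=-14.700; wc +0.140/-0.030 → slack +0.140/-0.030; half-tol=0.085, Σhalf²=0.007225
  -B: nom -35.290 → Σnom=-49.990; wc +0.490/-0.490 → slack +0.630/-0.520; half-tol=0.490, Σhalf²=0.247325
  +C: nom +48.300 → Σnom=-1.690; wc +0.230/-0.200 → slack +0.860/-0.720; half-tol=0.215, Σhalf²=0.293550
  +D: nom +12.700 → Σnom=11.010; wc +0.420/-0.070 → slack +1.280/-0.790; half-tol=0.245, Σhalf²=0.353575
  -E: nom -43.000 → Σnom=-31.990; wc +0.042/-0.250 → slack +1.322/-1.040; half-tol=0.146, Σhalf²=0.374891
  -F: nom -44.480 → Σnom=-76.470; wc +0.140/-0.140 → slack +1.462/-1.180; half-tol=0.140, Σhalf²=0.394491
  -G: nom -20.650 → Σnom=-97.120; wc +0.190/-0.318 → slack +1.652/-1.498; half-tol=0.254, Σhalf²=0.459007
  +H: nom +29.300 → Σnom=-67.820; wc +0.172/-0.172 → slack +1.824/-1.670; half-tol=0.172, Σhalf²=0.488591
  -I: nom -36.500 → Σnom=-104.320; wc +0.500/-0.500 → slack +2.324/-2.170; half-tol=0.500, Σhalf²=0.738591
Nominal = -104.320. Worst-case = [-104.320 - 2.170, -104.320 + 2.324] = [-106.490, -101.996]. RSS = √0.738591 = 0.859.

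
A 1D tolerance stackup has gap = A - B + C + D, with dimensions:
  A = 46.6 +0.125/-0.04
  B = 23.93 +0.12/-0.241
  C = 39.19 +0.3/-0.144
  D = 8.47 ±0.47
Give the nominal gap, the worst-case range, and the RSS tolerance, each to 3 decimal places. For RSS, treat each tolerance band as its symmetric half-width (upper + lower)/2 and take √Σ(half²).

nominal=70.330 wc=[69.556,71.466] rss=0.556

Stack each dimension's contribution:
  +A: nom +46.600 → Σnom=46.600; wc +0.125/-0.040 → slack +0.125/-0.040; half-tol=0.083, Σhalf²=0.006806
  -B: nom -23.930 → Σnom=22.670; wc +0.241/-0.120 → slack +0.366/-0.160; half-tol=0.180, Σhalf²=0.039386
  +C: nom +39.190 → Σnom=61.860; wc +0.300/-0.144 → slack +0.666/-0.304; half-tol=0.222, Σhalf²=0.088670
  +D: nom +8.470 → Σnom=70.330; wc +0.470/-0.470 → slack +1.136/-0.774; half-tol=0.470, Σhalf²=0.309570
Nominal = 70.330. Worst-case = [70.330 - 0.774, 70.330 + 1.136] = [69.556, 71.466]. RSS = √0.309570 = 0.556.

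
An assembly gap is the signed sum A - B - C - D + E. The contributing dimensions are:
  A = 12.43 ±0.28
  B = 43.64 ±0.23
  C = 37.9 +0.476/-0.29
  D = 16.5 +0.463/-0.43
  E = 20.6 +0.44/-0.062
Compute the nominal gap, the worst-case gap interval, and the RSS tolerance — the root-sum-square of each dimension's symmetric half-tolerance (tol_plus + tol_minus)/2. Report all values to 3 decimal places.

Stack each dimension's contribution:
  +A: nom +12.430 → Σnom=12.430; wc +0.280/-0.280 → slack +0.280/-0.280; half-tol=0.280, Σhalf²=0.078400
  -B: nom -43.640 → Σnom=-31.210; wc +0.230/-0.230 → slack +0.510/-0.510; half-tol=0.230, Σhalf²=0.131300
  -C: nom -37.900 → Σnom=-69.110; wc +0.290/-0.476 → slack +0.800/-0.986; half-tol=0.383, Σhalf²=0.277989
  -D: nom -16.500 → Σnom=-85.610; wc +0.430/-0.463 → slack +1.230/-1.449; half-tol=0.447, Σhalf²=0.477351
  +E: nom +20.600 → Σnom=-65.010; wc +0.440/-0.062 → slack +1.670/-1.511; half-tol=0.251, Σhalf²=0.540352
Nominal = -65.010. Worst-case = [-65.010 - 1.511, -65.010 + 1.670] = [-66.521, -63.340]. RSS = √0.540352 = 0.735.

nominal=-65.010 wc=[-66.521,-63.340] rss=0.735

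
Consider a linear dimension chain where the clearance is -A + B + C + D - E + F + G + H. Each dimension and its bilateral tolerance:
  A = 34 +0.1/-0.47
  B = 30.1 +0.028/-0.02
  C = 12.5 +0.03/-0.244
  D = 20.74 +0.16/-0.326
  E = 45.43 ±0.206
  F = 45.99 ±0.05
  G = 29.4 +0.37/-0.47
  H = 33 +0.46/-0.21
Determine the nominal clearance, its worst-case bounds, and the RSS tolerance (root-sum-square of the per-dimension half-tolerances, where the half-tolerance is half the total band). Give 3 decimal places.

Stack each dimension's contribution:
  -A: nom -34.000 → Σnom=-34.000; wc +0.470/-0.100 → slack +0.470/-0.100; half-tol=0.285, Σhalf²=0.081225
  +B: nom +30.100 → Σnom=-3.900; wc +0.028/-0.020 → slack +0.498/-0.120; half-tol=0.024, Σhalf²=0.081801
  +C: nom +12.500 → Σnom=8.600; wc +0.030/-0.244 → slack +0.528/-0.364; half-tol=0.137, Σhalf²=0.100570
  +D: nom +20.740 → Σnom=29.340; wc +0.160/-0.326 → slack +0.688/-0.690; half-tol=0.243, Σhalf²=0.159619
  -E: nom -45.430 → Σnom=-16.090; wc +0.206/-0.206 → slack +0.894/-0.896; half-tol=0.206, Σhalf²=0.202055
  +F: nom +45.990 → Σnom=29.900; wc +0.050/-0.050 → slack +0.944/-0.946; half-tol=0.050, Σhalf²=0.204555
  +G: nom +29.400 → Σnom=59.300; wc +0.370/-0.470 → slack +1.314/-1.416; half-tol=0.420, Σhalf²=0.380955
  +H: nom +33.000 → Σnom=92.300; wc +0.460/-0.210 → slack +1.774/-1.626; half-tol=0.335, Σhalf²=0.493180
Nominal = 92.300. Worst-case = [92.300 - 1.626, 92.300 + 1.774] = [90.674, 94.074]. RSS = √0.493180 = 0.702.

nominal=92.300 wc=[90.674,94.074] rss=0.702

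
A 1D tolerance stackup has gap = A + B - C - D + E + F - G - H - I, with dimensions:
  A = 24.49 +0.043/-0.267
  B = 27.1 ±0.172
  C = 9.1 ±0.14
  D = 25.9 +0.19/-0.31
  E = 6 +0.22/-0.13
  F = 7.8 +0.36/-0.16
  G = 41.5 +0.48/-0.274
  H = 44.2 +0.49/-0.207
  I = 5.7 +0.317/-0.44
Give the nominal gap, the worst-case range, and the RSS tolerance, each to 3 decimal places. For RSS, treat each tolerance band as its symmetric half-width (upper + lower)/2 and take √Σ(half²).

nominal=-61.010 wc=[-63.356,-58.844] rss=0.800

Stack each dimension's contribution:
  +A: nom +24.490 → Σnom=24.490; wc +0.043/-0.267 → slack +0.043/-0.267; half-tol=0.155, Σhalf²=0.024025
  +B: nom +27.100 → Σnom=51.590; wc +0.172/-0.172 → slack +0.215/-0.439; half-tol=0.172, Σhalf²=0.053609
  -C: nom -9.100 → Σnom=42.490; wc +0.140/-0.140 → slack +0.355/-0.579; half-tol=0.140, Σhalf²=0.073209
  -D: nom -25.900 → Σnom=16.590; wc +0.310/-0.190 → slack +0.665/-0.769; half-tol=0.250, Σhalf²=0.135709
  +E: nom +6.000 → Σnom=22.590; wc +0.220/-0.130 → slack +0.885/-0.899; half-tol=0.175, Σhalf²=0.166334
  +F: nom +7.800 → Σnom=30.390; wc +0.360/-0.160 → slack +1.245/-1.059; half-tol=0.260, Σhalf²=0.233934
  -G: nom -41.500 → Σnom=-11.110; wc +0.274/-0.480 → slack +1.519/-1.539; half-tol=0.377, Σhalf²=0.376063
  -H: nom -44.200 → Σnom=-55.310; wc +0.207/-0.490 → slack +1.726/-2.029; half-tol=0.348, Σhalf²=0.497515
  -I: nom -5.700 → Σnom=-61.010; wc +0.440/-0.317 → slack +2.166/-2.346; half-tol=0.379, Σhalf²=0.640777
Nominal = -61.010. Worst-case = [-61.010 - 2.346, -61.010 + 2.166] = [-63.356, -58.844]. RSS = √0.640777 = 0.800.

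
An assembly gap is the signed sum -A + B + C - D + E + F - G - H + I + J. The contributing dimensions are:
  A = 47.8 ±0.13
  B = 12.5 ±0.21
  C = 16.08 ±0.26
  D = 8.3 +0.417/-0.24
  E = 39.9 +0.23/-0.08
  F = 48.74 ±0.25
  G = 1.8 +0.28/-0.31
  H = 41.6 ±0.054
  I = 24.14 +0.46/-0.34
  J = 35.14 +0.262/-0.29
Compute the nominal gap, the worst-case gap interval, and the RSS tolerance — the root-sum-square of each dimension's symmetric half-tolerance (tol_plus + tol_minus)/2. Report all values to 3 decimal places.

nominal=77.000 wc=[74.689,79.406] rss=0.806

Stack each dimension's contribution:
  -A: nom -47.800 → Σnom=-47.800; wc +0.130/-0.130 → slack +0.130/-0.130; half-tol=0.130, Σhalf²=0.016900
  +B: nom +12.500 → Σnom=-35.300; wc +0.210/-0.210 → slack +0.340/-0.340; half-tol=0.210, Σhalf²=0.061000
  +C: nom +16.080 → Σnom=-19.220; wc +0.260/-0.260 → slack +0.600/-0.600; half-tol=0.260, Σhalf²=0.128600
  -D: nom -8.300 → Σnom=-27.520; wc +0.240/-0.417 → slack +0.840/-1.017; half-tol=0.329, Σhalf²=0.236512
  +E: nom +39.900 → Σnom=12.380; wc +0.230/-0.080 → slack +1.070/-1.097; half-tol=0.155, Σhalf²=0.260537
  +F: nom +48.740 → Σnom=61.120; wc +0.250/-0.250 → slack +1.320/-1.347; half-tol=0.250, Σhalf²=0.323037
  -G: nom -1.800 → Σnom=59.320; wc +0.310/-0.280 → slack +1.630/-1.627; half-tol=0.295, Σhalf²=0.410062
  -H: nom -41.600 → Σnom=17.720; wc +0.054/-0.054 → slack +1.684/-1.681; half-tol=0.054, Σhalf²=0.412978
  +I: nom +24.140 → Σnom=41.860; wc +0.460/-0.340 → slack +2.144/-2.021; half-tol=0.400, Σhalf²=0.572978
  +J: nom +35.140 → Σnom=77.000; wc +0.262/-0.290 → slack +2.406/-2.311; half-tol=0.276, Σhalf²=0.649154
Nominal = 77.000. Worst-case = [77.000 - 2.311, 77.000 + 2.406] = [74.689, 79.406]. RSS = √0.649154 = 0.806.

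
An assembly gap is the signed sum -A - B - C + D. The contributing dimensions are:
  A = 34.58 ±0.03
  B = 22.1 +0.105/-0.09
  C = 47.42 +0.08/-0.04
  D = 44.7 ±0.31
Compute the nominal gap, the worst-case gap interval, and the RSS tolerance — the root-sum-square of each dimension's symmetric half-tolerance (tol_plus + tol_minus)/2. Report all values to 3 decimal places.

nominal=-59.400 wc=[-59.925,-58.930] rss=0.332

Stack each dimension's contribution:
  -A: nom -34.580 → Σnom=-34.580; wc +0.030/-0.030 → slack +0.030/-0.030; half-tol=0.030, Σhalf²=0.000900
  -B: nom -22.100 → Σnom=-56.680; wc +0.090/-0.105 → slack +0.120/-0.135; half-tol=0.098, Σhalf²=0.010406
  -C: nom -47.420 → Σnom=-104.100; wc +0.040/-0.080 → slack +0.160/-0.215; half-tol=0.060, Σhalf²=0.014006
  +D: nom +44.700 → Σnom=-59.400; wc +0.310/-0.310 → slack +0.470/-0.525; half-tol=0.310, Σhalf²=0.110106
Nominal = -59.400. Worst-case = [-59.400 - 0.525, -59.400 + 0.470] = [-59.925, -58.930]. RSS = √0.110106 = 0.332.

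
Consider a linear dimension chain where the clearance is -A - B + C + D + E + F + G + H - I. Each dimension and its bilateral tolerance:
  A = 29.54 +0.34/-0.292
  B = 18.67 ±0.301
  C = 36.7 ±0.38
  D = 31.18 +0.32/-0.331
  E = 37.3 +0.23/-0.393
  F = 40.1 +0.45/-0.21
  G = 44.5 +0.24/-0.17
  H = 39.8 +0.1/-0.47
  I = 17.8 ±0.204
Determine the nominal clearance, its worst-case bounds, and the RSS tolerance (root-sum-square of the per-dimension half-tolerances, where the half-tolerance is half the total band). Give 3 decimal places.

nominal=163.570 wc=[160.771,166.087] rss=0.901

Stack each dimension's contribution:
  -A: nom -29.540 → Σnom=-29.540; wc +0.292/-0.340 → slack +0.292/-0.340; half-tol=0.316, Σhalf²=0.099856
  -B: nom -18.670 → Σnom=-48.210; wc +0.301/-0.301 → slack +0.593/-0.641; half-tol=0.301, Σhalf²=0.190457
  +C: nom +36.700 → Σnom=-11.510; wc +0.380/-0.380 → slack +0.973/-1.021; half-tol=0.380, Σhalf²=0.334857
  +D: nom +31.180 → Σnom=19.670; wc +0.320/-0.331 → slack +1.293/-1.352; half-tol=0.326, Σhalf²=0.440807
  +E: nom +37.300 → Σnom=56.970; wc +0.230/-0.393 → slack +1.523/-1.745; half-tol=0.311, Σhalf²=0.537840
  +F: nom +40.100 → Σnom=97.070; wc +0.450/-0.210 → slack +1.973/-1.955; half-tol=0.330, Σhalf²=0.646740
  +G: nom +44.500 → Σnom=141.570; wc +0.240/-0.170 → slack +2.213/-2.125; half-tol=0.205, Σhalf²=0.688765
  +H: nom +39.800 → Σnom=181.370; wc +0.100/-0.470 → slack +2.313/-2.595; half-tol=0.285, Σhalf²=0.769989
  -I: nom -17.800 → Σnom=163.570; wc +0.204/-0.204 → slack +2.517/-2.799; half-tol=0.204, Σhalf²=0.811605
Nominal = 163.570. Worst-case = [163.570 - 2.799, 163.570 + 2.517] = [160.771, 166.087]. RSS = √0.811605 = 0.901.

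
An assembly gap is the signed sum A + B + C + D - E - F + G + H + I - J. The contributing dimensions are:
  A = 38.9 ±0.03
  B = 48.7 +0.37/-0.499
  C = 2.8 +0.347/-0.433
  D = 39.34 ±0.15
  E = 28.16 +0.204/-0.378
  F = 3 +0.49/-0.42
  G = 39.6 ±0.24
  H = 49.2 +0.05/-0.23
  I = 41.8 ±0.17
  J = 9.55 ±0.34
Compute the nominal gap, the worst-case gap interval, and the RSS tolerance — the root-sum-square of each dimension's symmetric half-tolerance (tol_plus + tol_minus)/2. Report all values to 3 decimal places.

Stack each dimension's contribution:
  +A: nom +38.900 → Σnom=38.900; wc +0.030/-0.030 → slack +0.030/-0.030; half-tol=0.030, Σhalf²=0.000900
  +B: nom +48.700 → Σnom=87.600; wc +0.370/-0.499 → slack +0.400/-0.529; half-tol=0.434, Σhalf²=0.189690
  +C: nom +2.800 → Σnom=90.400; wc +0.347/-0.433 → slack +0.747/-0.962; half-tol=0.390, Σhalf²=0.341790
  +D: nom +39.340 → Σnom=129.740; wc +0.150/-0.150 → slack +0.897/-1.112; half-tol=0.150, Σhalf²=0.364290
  -E: nom -28.160 → Σnom=101.580; wc +0.378/-0.204 → slack +1.275/-1.316; half-tol=0.291, Σhalf²=0.448971
  -F: nom -3.000 → Σnom=98.580; wc +0.420/-0.490 → slack +1.695/-1.806; half-tol=0.455, Σhalf²=0.655996
  +G: nom +39.600 → Σnom=138.180; wc +0.240/-0.240 → slack +1.935/-2.046; half-tol=0.240, Σhalf²=0.713596
  +H: nom +49.200 → Σnom=187.380; wc +0.050/-0.230 → slack +1.985/-2.276; half-tol=0.140, Σhalf²=0.733196
  +I: nom +41.800 → Σnom=229.180; wc +0.170/-0.170 → slack +2.155/-2.446; half-tol=0.170, Σhalf²=0.762096
  -J: nom -9.550 → Σnom=219.630; wc +0.340/-0.340 → slack +2.495/-2.786; half-tol=0.340, Σhalf²=0.877696
Nominal = 219.630. Worst-case = [219.630 - 2.786, 219.630 + 2.495] = [216.844, 222.125]. RSS = √0.877696 = 0.937.

nominal=219.630 wc=[216.844,222.125] rss=0.937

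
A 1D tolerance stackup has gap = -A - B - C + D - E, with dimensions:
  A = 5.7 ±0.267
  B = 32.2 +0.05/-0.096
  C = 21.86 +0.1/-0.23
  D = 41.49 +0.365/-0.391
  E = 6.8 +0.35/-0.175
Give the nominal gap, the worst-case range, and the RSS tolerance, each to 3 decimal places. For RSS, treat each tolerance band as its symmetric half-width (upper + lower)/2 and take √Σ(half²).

nominal=-25.070 wc=[-26.228,-23.937] rss=0.562

Stack each dimension's contribution:
  -A: nom -5.700 → Σnom=-5.700; wc +0.267/-0.267 → slack +0.267/-0.267; half-tol=0.267, Σhalf²=0.071289
  -B: nom -32.200 → Σnom=-37.900; wc +0.096/-0.050 → slack +0.363/-0.317; half-tol=0.073, Σhalf²=0.076618
  -C: nom -21.860 → Σnom=-59.760; wc +0.230/-0.100 → slack +0.593/-0.417; half-tol=0.165, Σhalf²=0.103843
  +D: nom +41.490 → Σnom=-18.270; wc +0.365/-0.391 → slack +0.958/-0.808; half-tol=0.378, Σhalf²=0.246727
  -E: nom -6.800 → Σnom=-25.070; wc +0.175/-0.350 → slack +1.133/-1.158; half-tol=0.262, Σhalf²=0.315633
Nominal = -25.070. Worst-case = [-25.070 - 1.158, -25.070 + 1.133] = [-26.228, -23.937]. RSS = √0.315633 = 0.562.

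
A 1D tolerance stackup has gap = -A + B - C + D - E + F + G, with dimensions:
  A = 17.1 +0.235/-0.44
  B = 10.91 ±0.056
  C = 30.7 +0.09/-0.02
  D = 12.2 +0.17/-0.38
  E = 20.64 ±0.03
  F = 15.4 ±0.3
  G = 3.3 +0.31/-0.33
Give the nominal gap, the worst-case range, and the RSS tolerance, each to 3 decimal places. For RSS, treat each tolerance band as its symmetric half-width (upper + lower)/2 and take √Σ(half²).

nominal=-26.630 wc=[-28.051,-25.304] rss=0.624

Stack each dimension's contribution:
  -A: nom -17.100 → Σnom=-17.100; wc +0.440/-0.235 → slack +0.440/-0.235; half-tol=0.338, Σhalf²=0.113906
  +B: nom +10.910 → Σnom=-6.190; wc +0.056/-0.056 → slack +0.496/-0.291; half-tol=0.056, Σhalf²=0.117042
  -C: nom -30.700 → Σnom=-36.890; wc +0.020/-0.090 → slack +0.516/-0.381; half-tol=0.055, Σhalf²=0.120067
  +D: nom +12.200 → Σnom=-24.690; wc +0.170/-0.380 → slack +0.686/-0.761; half-tol=0.275, Σhalf²=0.195692
  -E: nom -20.640 → Σnom=-45.330; wc +0.030/-0.030 → slack +0.716/-0.791; half-tol=0.030, Σhalf²=0.196592
  +F: nom +15.400 → Σnom=-29.930; wc +0.300/-0.300 → slack +1.016/-1.091; half-tol=0.300, Σhalf²=0.286592
  +G: nom +3.300 → Σnom=-26.630; wc +0.310/-0.330 → slack +1.326/-1.421; half-tol=0.320, Σhalf²=0.388992
Nominal = -26.630. Worst-case = [-26.630 - 1.421, -26.630 + 1.326] = [-28.051, -25.304]. RSS = √0.388992 = 0.624.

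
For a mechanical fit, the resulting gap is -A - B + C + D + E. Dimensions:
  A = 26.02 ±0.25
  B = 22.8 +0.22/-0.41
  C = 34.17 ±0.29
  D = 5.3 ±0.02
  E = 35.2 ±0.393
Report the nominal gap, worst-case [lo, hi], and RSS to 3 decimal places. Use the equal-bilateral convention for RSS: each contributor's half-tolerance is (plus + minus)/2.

nominal=25.850 wc=[24.677,27.213] rss=0.633

Stack each dimension's contribution:
  -A: nom -26.020 → Σnom=-26.020; wc +0.250/-0.250 → slack +0.250/-0.250; half-tol=0.250, Σhalf²=0.062500
  -B: nom -22.800 → Σnom=-48.820; wc +0.410/-0.220 → slack +0.660/-0.470; half-tol=0.315, Σhalf²=0.161725
  +C: nom +34.170 → Σnom=-14.650; wc +0.290/-0.290 → slack +0.950/-0.760; half-tol=0.290, Σhalf²=0.245825
  +D: nom +5.300 → Σnom=-9.350; wc +0.020/-0.020 → slack +0.970/-0.780; half-tol=0.020, Σhalf²=0.246225
  +E: nom +35.200 → Σnom=25.850; wc +0.393/-0.393 → slack +1.363/-1.173; half-tol=0.393, Σhalf²=0.400674
Nominal = 25.850. Worst-case = [25.850 - 1.173, 25.850 + 1.363] = [24.677, 27.213]. RSS = √0.400674 = 0.633.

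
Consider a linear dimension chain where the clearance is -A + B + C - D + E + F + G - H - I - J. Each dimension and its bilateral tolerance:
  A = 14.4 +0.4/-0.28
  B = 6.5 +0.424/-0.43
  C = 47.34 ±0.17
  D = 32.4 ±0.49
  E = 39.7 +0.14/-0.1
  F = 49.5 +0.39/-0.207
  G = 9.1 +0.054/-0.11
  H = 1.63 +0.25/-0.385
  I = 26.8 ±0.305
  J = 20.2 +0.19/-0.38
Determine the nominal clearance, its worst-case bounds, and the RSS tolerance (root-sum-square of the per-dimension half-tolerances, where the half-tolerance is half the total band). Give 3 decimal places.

Stack each dimension's contribution:
  -A: nom -14.400 → Σnom=-14.400; wc +0.280/-0.400 → slack +0.280/-0.400; half-tol=0.340, Σhalf²=0.115600
  +B: nom +6.500 → Σnom=-7.900; wc +0.424/-0.430 → slack +0.704/-0.830; half-tol=0.427, Σhalf²=0.297929
  +C: nom +47.340 → Σnom=39.440; wc +0.170/-0.170 → slack +0.874/-1.000; half-tol=0.170, Σhalf²=0.326829
  -D: nom -32.400 → Σnom=7.040; wc +0.490/-0.490 → slack +1.364/-1.490; half-tol=0.490, Σhalf²=0.566929
  +E: nom +39.700 → Σnom=46.740; wc +0.140/-0.100 → slack +1.504/-1.590; half-tol=0.120, Σhalf²=0.581329
  +F: nom +49.500 → Σnom=96.240; wc +0.390/-0.207 → slack +1.894/-1.797; half-tol=0.298, Σhalf²=0.670431
  +G: nom +9.100 → Σnom=105.340; wc +0.054/-0.110 → slack +1.948/-1.907; half-tol=0.082, Σhalf²=0.677155
  -H: nom -1.630 → Σnom=103.710; wc +0.385/-0.250 → slack +2.333/-2.157; half-tol=0.318, Σhalf²=0.777961
  -I: nom -26.800 → Σnom=76.910; wc +0.305/-0.305 → slack +2.638/-2.462; half-tol=0.305, Σhalf²=0.870986
  -J: nom -20.200 → Σnom=56.710; wc +0.380/-0.190 → slack +3.018/-2.652; half-tol=0.285, Σhalf²=0.952211
Nominal = 56.710. Worst-case = [56.710 - 2.652, 56.710 + 3.018] = [54.058, 59.728]. RSS = √0.952211 = 0.976.

nominal=56.710 wc=[54.058,59.728] rss=0.976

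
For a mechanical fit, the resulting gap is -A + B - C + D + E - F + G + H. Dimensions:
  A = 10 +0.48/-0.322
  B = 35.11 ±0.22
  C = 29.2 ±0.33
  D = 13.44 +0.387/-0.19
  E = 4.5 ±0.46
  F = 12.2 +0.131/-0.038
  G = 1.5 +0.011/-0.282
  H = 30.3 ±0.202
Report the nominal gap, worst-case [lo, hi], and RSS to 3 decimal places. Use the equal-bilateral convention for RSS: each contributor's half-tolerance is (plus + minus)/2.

nominal=33.450 wc=[31.155,35.420] rss=0.826

Stack each dimension's contribution:
  -A: nom -10.000 → Σnom=-10.000; wc +0.322/-0.480 → slack +0.322/-0.480; half-tol=0.401, Σhalf²=0.160801
  +B: nom +35.110 → Σnom=25.110; wc +0.220/-0.220 → slack +0.542/-0.700; half-tol=0.220, Σhalf²=0.209201
  -C: nom -29.200 → Σnom=-4.090; wc +0.330/-0.330 → slack +0.872/-1.030; half-tol=0.330, Σhalf²=0.318101
  +D: nom +13.440 → Σnom=9.350; wc +0.387/-0.190 → slack +1.259/-1.220; half-tol=0.288, Σhalf²=0.401333
  +E: nom +4.500 → Σnom=13.850; wc +0.460/-0.460 → slack +1.719/-1.680; half-tol=0.460, Σhalf²=0.612933
  -F: nom -12.200 → Σnom=1.650; wc +0.038/-0.131 → slack +1.757/-1.811; half-tol=0.085, Σhalf²=0.620073
  +G: nom +1.500 → Σnom=3.150; wc +0.011/-0.282 → slack +1.768/-2.093; half-tol=0.146, Σhalf²=0.641536
  +H: nom +30.300 → Σnom=33.450; wc +0.202/-0.202 → slack +1.970/-2.295; half-tol=0.202, Σhalf²=0.682340
Nominal = 33.450. Worst-case = [33.450 - 2.295, 33.450 + 1.970] = [31.155, 35.420]. RSS = √0.682340 = 0.826.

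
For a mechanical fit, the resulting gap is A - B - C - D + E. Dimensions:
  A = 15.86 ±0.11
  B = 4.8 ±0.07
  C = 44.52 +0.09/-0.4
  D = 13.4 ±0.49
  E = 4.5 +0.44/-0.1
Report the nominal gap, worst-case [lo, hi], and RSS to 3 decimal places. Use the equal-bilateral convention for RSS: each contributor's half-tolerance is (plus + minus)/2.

nominal=-42.360 wc=[-43.220,-40.850] rss=0.625

Stack each dimension's contribution:
  +A: nom +15.860 → Σnom=15.860; wc +0.110/-0.110 → slack +0.110/-0.110; half-tol=0.110, Σhalf²=0.012100
  -B: nom -4.800 → Σnom=11.060; wc +0.070/-0.070 → slack +0.180/-0.180; half-tol=0.070, Σhalf²=0.017000
  -C: nom -44.520 → Σnom=-33.460; wc +0.400/-0.090 → slack +0.580/-0.270; half-tol=0.245, Σhalf²=0.077025
  -D: nom -13.400 → Σnom=-46.860; wc +0.490/-0.490 → slack +1.070/-0.760; half-tol=0.490, Σhalf²=0.317125
  +E: nom +4.500 → Σnom=-42.360; wc +0.440/-0.100 → slack +1.510/-0.860; half-tol=0.270, Σhalf²=0.390025
Nominal = -42.360. Worst-case = [-42.360 - 0.860, -42.360 + 1.510] = [-43.220, -40.850]. RSS = √0.390025 = 0.625.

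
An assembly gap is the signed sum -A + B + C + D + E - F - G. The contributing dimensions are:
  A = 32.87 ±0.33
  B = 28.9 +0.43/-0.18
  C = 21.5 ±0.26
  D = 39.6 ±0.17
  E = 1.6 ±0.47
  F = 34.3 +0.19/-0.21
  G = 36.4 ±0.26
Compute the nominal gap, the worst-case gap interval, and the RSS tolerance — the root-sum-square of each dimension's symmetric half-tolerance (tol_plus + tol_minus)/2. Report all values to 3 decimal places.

nominal=-11.970 wc=[-13.830,-9.840] rss=0.792

Stack each dimension's contribution:
  -A: nom -32.870 → Σnom=-32.870; wc +0.330/-0.330 → slack +0.330/-0.330; half-tol=0.330, Σhalf²=0.108900
  +B: nom +28.900 → Σnom=-3.970; wc +0.430/-0.180 → slack +0.760/-0.510; half-tol=0.305, Σhalf²=0.201925
  +C: nom +21.500 → Σnom=17.530; wc +0.260/-0.260 → slack +1.020/-0.770; half-tol=0.260, Σhalf²=0.269525
  +D: nom +39.600 → Σnom=57.130; wc +0.170/-0.170 → slack +1.190/-0.940; half-tol=0.170, Σhalf²=0.298425
  +E: nom +1.600 → Σnom=58.730; wc +0.470/-0.470 → slack +1.660/-1.410; half-tol=0.470, Σhalf²=0.519325
  -F: nom -34.300 → Σnom=24.430; wc +0.210/-0.190 → slack +1.870/-1.600; half-tol=0.200, Σhalf²=0.559325
  -G: nom -36.400 → Σnom=-11.970; wc +0.260/-0.260 → slack +2.130/-1.860; half-tol=0.260, Σhalf²=0.626925
Nominal = -11.970. Worst-case = [-11.970 - 1.860, -11.970 + 2.130] = [-13.830, -9.840]. RSS = √0.626925 = 0.792.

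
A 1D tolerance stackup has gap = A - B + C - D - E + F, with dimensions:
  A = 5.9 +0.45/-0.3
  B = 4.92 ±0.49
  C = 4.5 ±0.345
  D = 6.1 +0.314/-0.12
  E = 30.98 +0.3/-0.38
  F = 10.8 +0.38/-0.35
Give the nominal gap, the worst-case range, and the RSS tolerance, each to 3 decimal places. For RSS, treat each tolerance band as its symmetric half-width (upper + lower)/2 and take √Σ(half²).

nominal=-20.800 wc=[-22.899,-18.635] rss=0.892

Stack each dimension's contribution:
  +A: nom +5.900 → Σnom=5.900; wc +0.450/-0.300 → slack +0.450/-0.300; half-tol=0.375, Σhalf²=0.140625
  -B: nom -4.920 → Σnom=0.980; wc +0.490/-0.490 → slack +0.940/-0.790; half-tol=0.490, Σhalf²=0.380725
  +C: nom +4.500 → Σnom=5.480; wc +0.345/-0.345 → slack +1.285/-1.135; half-tol=0.345, Σhalf²=0.499750
  -D: nom -6.100 → Σnom=-0.620; wc +0.120/-0.314 → slack +1.405/-1.449; half-tol=0.217, Σhalf²=0.546839
  -E: nom -30.980 → Σnom=-31.600; wc +0.380/-0.300 → slack +1.785/-1.749; half-tol=0.340, Σhalf²=0.662439
  +F: nom +10.800 → Σnom=-20.800; wc +0.380/-0.350 → slack +2.165/-2.099; half-tol=0.365, Σhalf²=0.795664
Nominal = -20.800. Worst-case = [-20.800 - 2.099, -20.800 + 2.165] = [-22.899, -18.635]. RSS = √0.795664 = 0.892.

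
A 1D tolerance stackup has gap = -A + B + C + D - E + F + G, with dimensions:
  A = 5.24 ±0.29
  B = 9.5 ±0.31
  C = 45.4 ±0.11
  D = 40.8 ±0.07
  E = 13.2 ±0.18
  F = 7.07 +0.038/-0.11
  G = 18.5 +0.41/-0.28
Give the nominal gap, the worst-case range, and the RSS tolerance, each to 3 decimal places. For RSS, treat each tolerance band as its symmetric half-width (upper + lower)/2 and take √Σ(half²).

nominal=102.830 wc=[101.480,104.238] rss=0.595

Stack each dimension's contribution:
  -A: nom -5.240 → Σnom=-5.240; wc +0.290/-0.290 → slack +0.290/-0.290; half-tol=0.290, Σhalf²=0.084100
  +B: nom +9.500 → Σnom=4.260; wc +0.310/-0.310 → slack +0.600/-0.600; half-tol=0.310, Σhalf²=0.180200
  +C: nom +45.400 → Σnom=49.660; wc +0.110/-0.110 → slack +0.710/-0.710; half-tol=0.110, Σhalf²=0.192300
  +D: nom +40.800 → Σnom=90.460; wc +0.070/-0.070 → slack +0.780/-0.780; half-tol=0.070, Σhalf²=0.197200
  -E: nom -13.200 → Σnom=77.260; wc +0.180/-0.180 → slack +0.960/-0.960; half-tol=0.180, Σhalf²=0.229600
  +F: nom +7.070 → Σnom=84.330; wc +0.038/-0.110 → slack +0.998/-1.070; half-tol=0.074, Σhalf²=0.235076
  +G: nom +18.500 → Σnom=102.830; wc +0.410/-0.280 → slack +1.408/-1.350; half-tol=0.345, Σhalf²=0.354101
Nominal = 102.830. Worst-case = [102.830 - 1.350, 102.830 + 1.408] = [101.480, 104.238]. RSS = √0.354101 = 0.595.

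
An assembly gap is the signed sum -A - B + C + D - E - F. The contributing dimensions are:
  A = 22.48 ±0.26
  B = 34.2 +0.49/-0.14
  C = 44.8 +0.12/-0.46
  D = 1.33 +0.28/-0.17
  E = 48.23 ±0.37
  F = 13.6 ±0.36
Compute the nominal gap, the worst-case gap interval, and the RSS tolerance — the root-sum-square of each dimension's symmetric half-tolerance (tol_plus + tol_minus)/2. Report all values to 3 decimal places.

Stack each dimension's contribution:
  -A: nom -22.480 → Σnom=-22.480; wc +0.260/-0.260 → slack +0.260/-0.260; half-tol=0.260, Σhalf²=0.067600
  -B: nom -34.200 → Σnom=-56.680; wc +0.140/-0.490 → slack +0.400/-0.750; half-tol=0.315, Σhalf²=0.166825
  +C: nom +44.800 → Σnom=-11.880; wc +0.120/-0.460 → slack +0.520/-1.210; half-tol=0.290, Σhalf²=0.250925
  +D: nom +1.330 → Σnom=-10.550; wc +0.280/-0.170 → slack +0.800/-1.380; half-tol=0.225, Σhalf²=0.301550
  -E: nom -48.230 → Σnom=-58.780; wc +0.370/-0.370 → slack +1.170/-1.750; half-tol=0.370, Σhalf²=0.438450
  -F: nom -13.600 → Σnom=-72.380; wc +0.360/-0.360 → slack +1.530/-2.110; half-tol=0.360, Σhalf²=0.568050
Nominal = -72.380. Worst-case = [-72.380 - 2.110, -72.380 + 1.530] = [-74.490, -70.850]. RSS = √0.568050 = 0.754.

nominal=-72.380 wc=[-74.490,-70.850] rss=0.754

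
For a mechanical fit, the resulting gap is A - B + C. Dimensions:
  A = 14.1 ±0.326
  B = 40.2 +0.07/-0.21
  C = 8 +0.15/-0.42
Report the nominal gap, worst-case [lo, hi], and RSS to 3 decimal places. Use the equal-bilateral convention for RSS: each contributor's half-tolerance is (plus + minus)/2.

Stack each dimension's contribution:
  +A: nom +14.100 → Σnom=14.100; wc +0.326/-0.326 → slack +0.326/-0.326; half-tol=0.326, Σhalf²=0.106276
  -B: nom -40.200 → Σnom=-26.100; wc +0.210/-0.070 → slack +0.536/-0.396; half-tol=0.140, Σhalf²=0.125876
  +C: nom +8.000 → Σnom=-18.100; wc +0.150/-0.420 → slack +0.686/-0.816; half-tol=0.285, Σhalf²=0.207101
Nominal = -18.100. Worst-case = [-18.100 - 0.816, -18.100 + 0.686] = [-18.916, -17.414]. RSS = √0.207101 = 0.455.

nominal=-18.100 wc=[-18.916,-17.414] rss=0.455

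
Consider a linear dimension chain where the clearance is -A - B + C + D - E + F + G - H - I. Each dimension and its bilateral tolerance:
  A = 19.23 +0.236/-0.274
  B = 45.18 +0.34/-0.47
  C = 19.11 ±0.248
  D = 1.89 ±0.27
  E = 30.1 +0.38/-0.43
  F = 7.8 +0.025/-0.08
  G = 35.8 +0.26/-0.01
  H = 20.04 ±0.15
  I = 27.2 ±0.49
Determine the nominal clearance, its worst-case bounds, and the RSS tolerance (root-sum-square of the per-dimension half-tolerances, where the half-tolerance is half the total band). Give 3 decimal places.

Stack each dimension's contribution:
  -A: nom -19.230 → Σnom=-19.230; wc +0.274/-0.236 → slack +0.274/-0.236; half-tol=0.255, Σhalf²=0.065025
  -B: nom -45.180 → Σnom=-64.410; wc +0.470/-0.340 → slack +0.744/-0.576; half-tol=0.405, Σhalf²=0.229050
  +C: nom +19.110 → Σnom=-45.300; wc +0.248/-0.248 → slack +0.992/-0.824; half-tol=0.248, Σhalf²=0.290554
  +D: nom +1.890 → Σnom=-43.410; wc +0.270/-0.270 → slack +1.262/-1.094; half-tol=0.270, Σhalf²=0.363454
  -E: nom -30.100 → Σnom=-73.510; wc +0.430/-0.380 → slack +1.692/-1.474; half-tol=0.405, Σhalf²=0.527479
  +F: nom +7.800 → Σnom=-65.710; wc +0.025/-0.080 → slack +1.717/-1.554; half-tol=0.053, Σhalf²=0.530235
  +G: nom +35.800 → Σnom=-29.910; wc +0.260/-0.010 → slack +1.977/-1.564; half-tol=0.135, Σhalf²=0.548460
  -H: nom -20.040 → Σnom=-49.950; wc +0.150/-0.150 → slack +2.127/-1.714; half-tol=0.150, Σhalf²=0.570960
  -I: nom -27.200 → Σnom=-77.150; wc +0.490/-0.490 → slack +2.617/-2.204; half-tol=0.490, Σhalf²=0.811060
Nominal = -77.150. Worst-case = [-77.150 - 2.204, -77.150 + 2.617] = [-79.354, -74.533]. RSS = √0.811060 = 0.901.

nominal=-77.150 wc=[-79.354,-74.533] rss=0.901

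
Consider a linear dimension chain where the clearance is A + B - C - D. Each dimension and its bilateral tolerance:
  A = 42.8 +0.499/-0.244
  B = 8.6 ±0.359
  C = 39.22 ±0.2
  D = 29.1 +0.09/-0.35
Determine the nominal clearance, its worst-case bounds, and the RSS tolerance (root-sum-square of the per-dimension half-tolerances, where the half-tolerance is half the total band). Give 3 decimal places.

Stack each dimension's contribution:
  +A: nom +42.800 → Σnom=42.800; wc +0.499/-0.244 → slack +0.499/-0.244; half-tol=0.371, Σhalf²=0.138012
  +B: nom +8.600 → Σnom=51.400; wc +0.359/-0.359 → slack +0.858/-0.603; half-tol=0.359, Σhalf²=0.266893
  -C: nom -39.220 → Σnom=12.180; wc +0.200/-0.200 → slack +1.058/-0.803; half-tol=0.200, Σhalf²=0.306893
  -D: nom -29.100 → Σnom=-16.920; wc +0.350/-0.090 → slack +1.408/-0.893; half-tol=0.220, Σhalf²=0.355293
Nominal = -16.920. Worst-case = [-16.920 - 0.893, -16.920 + 1.408] = [-17.813, -15.512]. RSS = √0.355293 = 0.596.

nominal=-16.920 wc=[-17.813,-15.512] rss=0.596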